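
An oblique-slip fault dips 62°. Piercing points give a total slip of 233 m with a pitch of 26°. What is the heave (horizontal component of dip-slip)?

48 m

dip-slip = net slip × sin(rake) = 233 m × sin(26°) = 102.1 m
heave = dip-slip × cos(dip) = 102.1 × cos(62°) = 48 m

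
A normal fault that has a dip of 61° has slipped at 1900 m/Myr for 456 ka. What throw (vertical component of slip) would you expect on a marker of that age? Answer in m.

758 m

dip-slip = rate × time = 1900 m/Myr × 456 ka = 866.4 m
throw = dip-slip × sin(dip) = 866.4 × sin(61°) = 758 m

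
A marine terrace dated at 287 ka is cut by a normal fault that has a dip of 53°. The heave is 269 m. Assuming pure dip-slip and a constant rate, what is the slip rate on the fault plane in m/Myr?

1560 m/Myr

dip-slip = heave / cos(dip) = 269 m / cos(53°) = 447 m
rate = 447 m / 287 ka = 0.00156 m/yr = 1560 m/Myr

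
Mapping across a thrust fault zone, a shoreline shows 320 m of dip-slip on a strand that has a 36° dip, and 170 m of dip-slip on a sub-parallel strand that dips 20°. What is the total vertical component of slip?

throw_A = 320 × sin(36°) = 188.1 m
throw_B = 170 × sin(20°) = 58.14 m
total = 188.1 + 58.14 = 246 m

246 m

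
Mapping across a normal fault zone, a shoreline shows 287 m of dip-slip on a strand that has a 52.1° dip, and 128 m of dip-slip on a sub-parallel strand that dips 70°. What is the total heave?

220 m

heave_A = 287 × cos(52.1°) = 176.3 m
heave_B = 128 × cos(70°) = 43.78 m
total = 176.3 + 43.78 = 220 m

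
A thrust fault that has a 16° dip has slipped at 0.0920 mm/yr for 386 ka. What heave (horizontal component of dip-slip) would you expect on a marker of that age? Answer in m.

dip-slip = rate × time = 0.0920 mm/yr × 386 ka = 35.51 m
heave = dip-slip × cos(dip) = 35.51 × cos(16°) = 34.1 m

34.1 m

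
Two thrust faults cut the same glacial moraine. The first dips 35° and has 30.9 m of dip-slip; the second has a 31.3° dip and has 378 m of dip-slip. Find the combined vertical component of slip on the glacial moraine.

throw_A = 30.9 × sin(35°) = 17.72 m
throw_B = 378 × sin(31.3°) = 196.4 m
total = 17.72 + 196.4 = 214 m

214 m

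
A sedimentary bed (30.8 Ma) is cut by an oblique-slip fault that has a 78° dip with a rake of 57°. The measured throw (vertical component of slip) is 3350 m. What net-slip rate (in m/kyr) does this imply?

dip-slip = throw / sin(dip) = 3350 / sin(78°) = 3425 m
net slip = dip-slip / sin(rake) = 3425 / sin(57°) = 4084 m
rate = 4084 m / 30.8 Ma = 0.000133 m/yr = 0.133 m/kyr

0.133 m/kyr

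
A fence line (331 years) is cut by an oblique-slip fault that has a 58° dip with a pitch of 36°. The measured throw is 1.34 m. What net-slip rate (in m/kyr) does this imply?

8.12 m/kyr

dip-slip = throw / sin(dip) = 1.34 / sin(58°) = 1.580 m
net slip = dip-slip / sin(rake) = 1.580 / sin(36°) = 2.688 m
rate = 2.688 m / 331 years = 0.00812 m/yr = 8.12 m/kyr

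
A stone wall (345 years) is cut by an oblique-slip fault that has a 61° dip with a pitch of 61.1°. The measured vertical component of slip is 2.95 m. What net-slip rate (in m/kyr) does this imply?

dip-slip = throw / sin(dip) = 2.95 / sin(61°) = 3.373 m
net slip = dip-slip / sin(rake) = 3.373 / sin(61.1°) = 3.853 m
rate = 3.853 m / 345 years = 0.0112 m/yr = 11.2 m/kyr

11.2 m/kyr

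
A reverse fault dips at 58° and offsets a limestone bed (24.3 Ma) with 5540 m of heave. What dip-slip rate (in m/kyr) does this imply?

0.430 m/kyr

dip-slip = heave / cos(dip) = 5540 m / cos(58°) = 10450 m
rate = 10450 m / 24.3 Ma = 0.000430 m/yr = 0.430 m/kyr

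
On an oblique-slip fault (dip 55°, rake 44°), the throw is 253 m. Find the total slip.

dip-slip = throw / sin(dip) = 253 / sin(55°) = 308.9 m
net slip = dip-slip / sin(rake) = 308.9 / sin(44°) = 445 m

445 m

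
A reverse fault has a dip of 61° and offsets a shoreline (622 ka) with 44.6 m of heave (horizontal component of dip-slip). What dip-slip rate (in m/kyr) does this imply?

dip-slip = heave / cos(dip) = 44.6 m / cos(61°) = 91.99 m
rate = 91.99 m / 622 ka = 0.000148 m/yr = 0.148 m/kyr

0.148 m/kyr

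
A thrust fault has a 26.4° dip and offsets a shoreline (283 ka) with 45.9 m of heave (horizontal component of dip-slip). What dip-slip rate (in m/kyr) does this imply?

dip-slip = heave / cos(dip) = 45.9 m / cos(26.4°) = 51.24 m
rate = 51.24 m / 283 ka = 0.000181 m/yr = 0.181 m/kyr

0.181 m/kyr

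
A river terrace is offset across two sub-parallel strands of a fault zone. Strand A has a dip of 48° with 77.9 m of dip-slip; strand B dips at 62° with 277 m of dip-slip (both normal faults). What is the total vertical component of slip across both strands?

throw_A = 77.9 × sin(48°) = 57.89 m
throw_B = 277 × sin(62°) = 244.6 m
total = 57.89 + 244.6 = 302 m

302 m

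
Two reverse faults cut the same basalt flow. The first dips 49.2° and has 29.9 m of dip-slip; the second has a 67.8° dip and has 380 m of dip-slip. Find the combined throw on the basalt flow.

374 m

throw_A = 29.9 × sin(49.2°) = 22.63 m
throw_B = 380 × sin(67.8°) = 351.8 m
total = 22.63 + 351.8 = 374 m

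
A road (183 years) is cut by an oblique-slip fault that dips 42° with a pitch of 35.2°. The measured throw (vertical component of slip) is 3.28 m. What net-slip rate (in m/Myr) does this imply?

dip-slip = throw / sin(dip) = 3.28 / sin(42°) = 4.902 m
net slip = dip-slip / sin(rake) = 4.902 / sin(35.2°) = 8.504 m
rate = 8.504 m / 183 years = 0.0465 m/yr = 46500 m/Myr

46500 m/Myr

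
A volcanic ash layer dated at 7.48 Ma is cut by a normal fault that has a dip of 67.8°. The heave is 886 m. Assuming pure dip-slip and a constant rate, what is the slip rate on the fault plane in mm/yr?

dip-slip = heave / cos(dip) = 886 m / cos(67.8°) = 2345 m
rate = 2345 m / 7.48 Ma = 0.000313 m/yr = 0.313 mm/yr

0.313 mm/yr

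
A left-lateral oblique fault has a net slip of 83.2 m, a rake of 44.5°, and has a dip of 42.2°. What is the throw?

dip-slip = net slip × sin(rake) = 83.2 m × sin(44.5°) = 58.32 m
throw = dip-slip × sin(dip) = 58.32 × sin(42.2°) = 39.2 m

39.2 m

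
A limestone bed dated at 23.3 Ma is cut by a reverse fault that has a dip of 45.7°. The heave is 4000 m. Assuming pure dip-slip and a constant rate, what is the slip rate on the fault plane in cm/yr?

0.0246 cm/yr

dip-slip = heave / cos(dip) = 4000 m / cos(45.7°) = 5727 m
rate = 5727 m / 23.3 Ma = 0.000246 m/yr = 0.0246 cm/yr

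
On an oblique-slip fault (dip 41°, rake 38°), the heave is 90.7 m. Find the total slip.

195 m

dip-slip = heave / cos(dip) = 90.7 / cos(41°) = 120.2 m
net slip = dip-slip / sin(rake) = 120.2 / sin(38°) = 195 m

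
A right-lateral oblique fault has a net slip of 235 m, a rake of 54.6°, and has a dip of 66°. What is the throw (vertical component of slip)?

175 m

dip-slip = net slip × sin(rake) = 235 m × sin(54.6°) = 191.6 m
throw = dip-slip × sin(dip) = 191.6 × sin(66°) = 175 m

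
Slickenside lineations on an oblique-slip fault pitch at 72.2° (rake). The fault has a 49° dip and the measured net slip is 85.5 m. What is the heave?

dip-slip = net slip × sin(rake) = 85.5 m × sin(72.2°) = 81.41 m
heave = dip-slip × cos(dip) = 81.41 × cos(49°) = 53.4 m

53.4 m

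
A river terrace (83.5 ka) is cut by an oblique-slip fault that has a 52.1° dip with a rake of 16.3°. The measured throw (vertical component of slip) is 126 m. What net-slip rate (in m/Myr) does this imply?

dip-slip = throw / sin(dip) = 126 / sin(52.1°) = 159.7 m
net slip = dip-slip / sin(rake) = 159.7 / sin(16.3°) = 568.9 m
rate = 568.9 m / 83.5 ka = 0.00681 m/yr = 6810 m/Myr

6810 m/Myr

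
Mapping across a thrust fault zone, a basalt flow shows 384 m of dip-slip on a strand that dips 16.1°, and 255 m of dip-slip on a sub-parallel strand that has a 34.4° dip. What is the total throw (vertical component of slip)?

throw_A = 384 × sin(16.1°) = 106.5 m
throw_B = 255 × sin(34.4°) = 144.1 m
total = 106.5 + 144.1 = 251 m

251 m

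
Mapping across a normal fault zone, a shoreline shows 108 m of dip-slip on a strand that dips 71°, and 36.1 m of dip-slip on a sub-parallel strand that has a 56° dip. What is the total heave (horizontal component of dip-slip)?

55.3 m

heave_A = 108 × cos(71°) = 35.16 m
heave_B = 36.1 × cos(56°) = 20.19 m
total = 35.16 + 20.19 = 55.3 m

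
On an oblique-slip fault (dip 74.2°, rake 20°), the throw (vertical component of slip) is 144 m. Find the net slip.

dip-slip = throw / sin(dip) = 144 / sin(74.2°) = 149.7 m
net slip = dip-slip / sin(rake) = 149.7 / sin(20°) = 438 m

438 m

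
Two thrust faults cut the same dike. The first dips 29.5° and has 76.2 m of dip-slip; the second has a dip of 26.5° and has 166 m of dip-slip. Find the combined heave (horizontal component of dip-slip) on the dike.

215 m

heave_A = 76.2 × cos(29.5°) = 66.32 m
heave_B = 166 × cos(26.5°) = 148.6 m
total = 66.32 + 148.6 = 215 m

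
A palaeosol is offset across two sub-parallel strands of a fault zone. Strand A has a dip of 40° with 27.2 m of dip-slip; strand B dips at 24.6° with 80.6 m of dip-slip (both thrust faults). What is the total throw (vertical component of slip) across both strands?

51 m

throw_A = 27.2 × sin(40°) = 17.48 m
throw_B = 80.6 × sin(24.6°) = 33.55 m
total = 17.48 + 33.55 = 51 m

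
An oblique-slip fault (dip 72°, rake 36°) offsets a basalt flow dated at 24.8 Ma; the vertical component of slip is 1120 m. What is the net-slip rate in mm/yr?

0.0808 mm/yr

dip-slip = throw / sin(dip) = 1120 / sin(72°) = 1178 m
net slip = dip-slip / sin(rake) = 1178 / sin(36°) = 2004 m
rate = 2004 m / 24.8 Ma = 0.0000808 m/yr = 0.0808 mm/yr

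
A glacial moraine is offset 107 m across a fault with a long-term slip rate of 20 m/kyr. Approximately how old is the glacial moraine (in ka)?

5.35 ka

age = offset / rate = 107 m / (20 m/kyr) = 5350 yr = 5.35 ka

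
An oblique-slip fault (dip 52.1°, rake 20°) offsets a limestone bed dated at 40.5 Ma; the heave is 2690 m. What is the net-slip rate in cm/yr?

0.0316 cm/yr

dip-slip = heave / cos(dip) = 2690 / cos(52.1°) = 4379 m
net slip = dip-slip / sin(rake) = 4379 / sin(20°) = 12800 m
rate = 12800 m / 40.5 Ma = 0.000316 m/yr = 0.0316 cm/yr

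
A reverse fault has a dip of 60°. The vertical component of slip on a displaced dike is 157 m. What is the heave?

heave = throw / tan(dip) = 157 / tan(60°) = 90.6 m

90.6 m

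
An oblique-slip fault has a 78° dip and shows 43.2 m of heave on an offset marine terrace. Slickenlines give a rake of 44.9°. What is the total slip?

dip-slip = heave / cos(dip) = 43.2 / cos(78°) = 207.8 m
net slip = dip-slip / sin(rake) = 207.8 / sin(44.9°) = 294 m

294 m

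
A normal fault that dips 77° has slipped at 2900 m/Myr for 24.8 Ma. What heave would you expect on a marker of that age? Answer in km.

dip-slip = rate × time = 2900 m/Myr × 24.8 Ma = 71920 m
heave = dip-slip × cos(dip) = 71920 × cos(77°) = 16200 m = 16.2 km

16.2 km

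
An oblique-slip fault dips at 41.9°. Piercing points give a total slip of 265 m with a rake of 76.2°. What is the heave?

dip-slip = net slip × sin(rake) = 265 m × sin(76.2°) = 257.4 m
heave = dip-slip × cos(dip) = 257.4 × cos(41.9°) = 192 m

192 m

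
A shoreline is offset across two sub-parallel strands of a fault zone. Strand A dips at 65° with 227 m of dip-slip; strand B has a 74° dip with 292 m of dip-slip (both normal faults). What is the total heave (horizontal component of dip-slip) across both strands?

heave_A = 227 × cos(65°) = 95.93 m
heave_B = 292 × cos(74°) = 80.49 m
total = 95.93 + 80.49 = 176 m

176 m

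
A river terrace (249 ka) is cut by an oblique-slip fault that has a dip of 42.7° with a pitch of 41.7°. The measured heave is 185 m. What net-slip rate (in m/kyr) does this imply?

dip-slip = heave / cos(dip) = 185 / cos(42.7°) = 251.7 m
net slip = dip-slip / sin(rake) = 251.7 / sin(41.7°) = 378.4 m
rate = 378.4 m / 249 ka = 0.00152 m/yr = 1.52 m/kyr

1.52 m/kyr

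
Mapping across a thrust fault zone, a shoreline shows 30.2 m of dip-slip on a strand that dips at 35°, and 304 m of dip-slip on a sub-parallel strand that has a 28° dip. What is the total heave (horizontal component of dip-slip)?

heave_A = 30.2 × cos(35°) = 24.74 m
heave_B = 304 × cos(28°) = 268.4 m
total = 24.74 + 268.4 = 293 m

293 m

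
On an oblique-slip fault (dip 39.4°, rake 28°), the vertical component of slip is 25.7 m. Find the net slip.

dip-slip = throw / sin(dip) = 25.7 / sin(39.4°) = 40.49 m
net slip = dip-slip / sin(rake) = 40.49 / sin(28°) = 86.2 m

86.2 m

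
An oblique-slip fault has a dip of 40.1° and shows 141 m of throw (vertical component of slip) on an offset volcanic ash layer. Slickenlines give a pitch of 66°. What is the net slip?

dip-slip = throw / sin(dip) = 141 / sin(40.1°) = 218.9 m
net slip = dip-slip / sin(rake) = 218.9 / sin(66°) = 240 m

240 m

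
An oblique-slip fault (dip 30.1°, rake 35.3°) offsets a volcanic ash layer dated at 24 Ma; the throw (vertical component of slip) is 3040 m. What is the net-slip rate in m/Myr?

dip-slip = throw / sin(dip) = 3040 / sin(30.1°) = 6062 m
net slip = dip-slip / sin(rake) = 6062 / sin(35.3°) = 10490 m
rate = 10490 m / 24 Ma = 0.000437 m/yr = 437 m/Myr

437 m/Myr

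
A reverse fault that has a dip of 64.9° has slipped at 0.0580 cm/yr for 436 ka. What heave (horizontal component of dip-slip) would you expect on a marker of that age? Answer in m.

dip-slip = rate × time = 0.0580 cm/yr × 436 ka = 252.9 m
heave = dip-slip × cos(dip) = 252.9 × cos(64.9°) = 107 m

107 m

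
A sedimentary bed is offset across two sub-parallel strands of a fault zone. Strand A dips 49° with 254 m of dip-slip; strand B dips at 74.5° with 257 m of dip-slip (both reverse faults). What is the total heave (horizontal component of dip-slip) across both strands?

heave_A = 254 × cos(49°) = 166.6 m
heave_B = 257 × cos(74.5°) = 68.68 m
total = 166.6 + 68.68 = 235 m

235 m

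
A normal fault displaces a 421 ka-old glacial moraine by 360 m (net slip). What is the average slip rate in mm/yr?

rate = 360 m / 421 ka = 0.000855 m/yr = 0.855 mm/yr

0.855 mm/yr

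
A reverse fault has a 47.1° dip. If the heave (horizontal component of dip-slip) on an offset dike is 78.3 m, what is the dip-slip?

115 m

dip-slip = heave / cos(dip) = 78.3 / cos(47.1°) = 115 m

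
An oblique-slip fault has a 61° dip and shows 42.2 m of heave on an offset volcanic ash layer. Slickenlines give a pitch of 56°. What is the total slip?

105 m

dip-slip = heave / cos(dip) = 42.2 / cos(61°) = 87.04 m
net slip = dip-slip / sin(rake) = 87.04 / sin(56°) = 105 m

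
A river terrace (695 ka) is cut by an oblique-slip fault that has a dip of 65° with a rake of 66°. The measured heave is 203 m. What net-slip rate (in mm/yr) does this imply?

dip-slip = heave / cos(dip) = 203 / cos(65°) = 480.3 m
net slip = dip-slip / sin(rake) = 480.3 / sin(66°) = 525.8 m
rate = 525.8 m / 695 ka = 0.000757 m/yr = 0.757 mm/yr

0.757 mm/yr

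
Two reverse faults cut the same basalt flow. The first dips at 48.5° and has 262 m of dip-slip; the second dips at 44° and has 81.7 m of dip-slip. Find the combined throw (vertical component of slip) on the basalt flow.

throw_A = 262 × sin(48.5°) = 196.2 m
throw_B = 81.7 × sin(44°) = 56.75 m
total = 196.2 + 56.75 = 253 m

253 m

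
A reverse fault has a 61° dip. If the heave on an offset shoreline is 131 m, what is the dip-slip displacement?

270 m

dip-slip = heave / cos(dip) = 131 / cos(61°) = 270 m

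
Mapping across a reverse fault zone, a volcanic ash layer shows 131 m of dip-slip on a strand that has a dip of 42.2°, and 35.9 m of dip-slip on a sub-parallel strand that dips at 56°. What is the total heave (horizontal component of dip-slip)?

heave_A = 131 × cos(42.2°) = 97.05 m
heave_B = 35.9 × cos(56°) = 20.08 m
total = 97.05 + 20.08 = 117 m

117 m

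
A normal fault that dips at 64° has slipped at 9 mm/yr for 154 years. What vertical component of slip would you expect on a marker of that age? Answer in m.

1.25 m

dip-slip = rate × time = 9 mm/yr × 154 years = 1.386 m
throw = dip-slip × sin(dip) = 1.386 × sin(64°) = 1.25 m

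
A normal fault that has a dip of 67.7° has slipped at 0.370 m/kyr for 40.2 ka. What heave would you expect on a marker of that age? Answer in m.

5.64 m

dip-slip = rate × time = 0.370 m/kyr × 40.2 ka = 14.87 m
heave = dip-slip × cos(dip) = 14.87 × cos(67.7°) = 5.64 m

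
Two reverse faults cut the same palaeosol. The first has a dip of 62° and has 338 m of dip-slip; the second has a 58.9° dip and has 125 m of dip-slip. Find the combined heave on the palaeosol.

223 m

heave_A = 338 × cos(62°) = 158.7 m
heave_B = 125 × cos(58.9°) = 64.57 m
total = 158.7 + 64.57 = 223 m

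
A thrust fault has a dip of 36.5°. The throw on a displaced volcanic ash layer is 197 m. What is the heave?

heave = throw / tan(dip) = 197 / tan(36.5°) = 266 m

266 m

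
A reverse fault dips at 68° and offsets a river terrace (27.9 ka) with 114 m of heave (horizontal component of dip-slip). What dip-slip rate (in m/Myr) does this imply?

dip-slip = heave / cos(dip) = 114 m / cos(68°) = 304.3 m
rate = 304.3 m / 27.9 ka = 0.0109 m/yr = 10900 m/Myr

10900 m/Myr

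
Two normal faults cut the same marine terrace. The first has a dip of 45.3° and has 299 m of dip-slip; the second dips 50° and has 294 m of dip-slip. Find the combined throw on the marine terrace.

438 m

throw_A = 299 × sin(45.3°) = 212.5 m
throw_B = 294 × sin(50°) = 225.2 m
total = 212.5 + 225.2 = 438 m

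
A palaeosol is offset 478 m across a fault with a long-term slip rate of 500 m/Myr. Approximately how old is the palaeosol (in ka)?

age = offset / rate = 478 m / (500 m/Myr) = 956000 yr = 956 ka

956 ka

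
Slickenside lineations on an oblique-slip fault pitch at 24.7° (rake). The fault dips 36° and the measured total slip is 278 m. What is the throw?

dip-slip = net slip × sin(rake) = 278 m × sin(24.7°) = 116.2 m
throw = dip-slip × sin(dip) = 116.2 × sin(36°) = 68.3 m

68.3 m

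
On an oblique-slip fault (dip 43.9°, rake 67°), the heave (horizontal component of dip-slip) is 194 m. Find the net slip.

292 m

dip-slip = heave / cos(dip) = 194 / cos(43.9°) = 269.2 m
net slip = dip-slip / sin(rake) = 269.2 / sin(67°) = 292 m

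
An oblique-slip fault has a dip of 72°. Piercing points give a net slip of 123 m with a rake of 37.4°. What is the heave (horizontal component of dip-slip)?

dip-slip = net slip × sin(rake) = 123 m × sin(37.4°) = 74.71 m
heave = dip-slip × cos(dip) = 74.71 × cos(72°) = 23.1 m

23.1 m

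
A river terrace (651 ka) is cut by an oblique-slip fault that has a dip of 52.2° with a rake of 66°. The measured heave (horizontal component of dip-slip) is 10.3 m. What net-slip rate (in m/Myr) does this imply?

28.3 m/Myr

dip-slip = heave / cos(dip) = 10.3 / cos(52.2°) = 16.81 m
net slip = dip-slip / sin(rake) = 16.81 / sin(66°) = 18.40 m
rate = 18.40 m / 651 ka = 0.0000283 m/yr = 28.3 m/Myr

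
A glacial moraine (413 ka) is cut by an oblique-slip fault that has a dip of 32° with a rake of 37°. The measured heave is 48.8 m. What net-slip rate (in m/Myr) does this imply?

dip-slip = heave / cos(dip) = 48.8 / cos(32°) = 57.54 m
net slip = dip-slip / sin(rake) = 57.54 / sin(37°) = 95.62 m
rate = 95.62 m / 413 ka = 0.000232 m/yr = 232 m/Myr

232 m/Myr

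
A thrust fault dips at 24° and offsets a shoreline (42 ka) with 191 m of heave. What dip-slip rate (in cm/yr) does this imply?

dip-slip = heave / cos(dip) = 191 m / cos(24°) = 209.1 m
rate = 209.1 m / 42 ka = 0.00498 m/yr = 0.498 cm/yr

0.498 cm/yr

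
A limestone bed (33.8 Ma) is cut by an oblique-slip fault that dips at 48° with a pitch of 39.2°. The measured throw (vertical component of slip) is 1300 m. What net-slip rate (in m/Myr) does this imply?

dip-slip = throw / sin(dip) = 1300 / sin(48°) = 1749 m
net slip = dip-slip / sin(rake) = 1749 / sin(39.2°) = 2768 m
rate = 2768 m / 33.8 Ma = 0.0000819 m/yr = 81.9 m/Myr

81.9 m/Myr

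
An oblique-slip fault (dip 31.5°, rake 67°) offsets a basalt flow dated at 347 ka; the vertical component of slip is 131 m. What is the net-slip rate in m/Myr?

785 m/Myr

dip-slip = throw / sin(dip) = 131 / sin(31.5°) = 250.7 m
net slip = dip-slip / sin(rake) = 250.7 / sin(67°) = 272.4 m
rate = 272.4 m / 347 ka = 0.000785 m/yr = 785 m/Myr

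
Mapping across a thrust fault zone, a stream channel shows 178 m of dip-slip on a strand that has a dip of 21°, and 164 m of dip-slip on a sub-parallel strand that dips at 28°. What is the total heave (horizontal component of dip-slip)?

heave_A = 178 × cos(21°) = 166.2 m
heave_B = 164 × cos(28°) = 144.8 m
total = 166.2 + 144.8 = 311 m

311 m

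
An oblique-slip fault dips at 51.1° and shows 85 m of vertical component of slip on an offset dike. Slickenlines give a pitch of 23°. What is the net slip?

dip-slip = throw / sin(dip) = 85 / sin(51.1°) = 109.2 m
net slip = dip-slip / sin(rake) = 109.2 / sin(23°) = 280 m

280 m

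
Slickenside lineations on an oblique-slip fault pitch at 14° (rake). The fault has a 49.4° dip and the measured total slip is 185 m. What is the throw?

dip-slip = net slip × sin(rake) = 185 m × sin(14°) = 44.76 m
throw = dip-slip × sin(dip) = 44.76 × sin(49.4°) = 34 m

34 m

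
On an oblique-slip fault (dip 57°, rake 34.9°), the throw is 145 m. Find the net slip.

302 m

dip-slip = throw / sin(dip) = 145 / sin(57°) = 172.9 m
net slip = dip-slip / sin(rake) = 172.9 / sin(34.9°) = 302 m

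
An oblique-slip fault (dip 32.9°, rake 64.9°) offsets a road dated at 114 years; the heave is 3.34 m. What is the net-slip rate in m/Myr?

dip-slip = heave / cos(dip) = 3.34 / cos(32.9°) = 3.978 m
net slip = dip-slip / sin(rake) = 3.978 / sin(64.9°) = 4.393 m
rate = 4.393 m / 114 years = 0.0385 m/yr = 38500 m/Myr

38500 m/Myr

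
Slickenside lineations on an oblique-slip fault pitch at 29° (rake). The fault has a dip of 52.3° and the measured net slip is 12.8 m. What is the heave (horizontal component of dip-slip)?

dip-slip = net slip × sin(rake) = 12.8 m × sin(29°) = 6.206 m
heave = dip-slip × cos(dip) = 6.206 × cos(52.3°) = 3.79 m

3.79 m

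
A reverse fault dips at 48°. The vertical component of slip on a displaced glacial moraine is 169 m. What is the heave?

heave = throw / tan(dip) = 169 / tan(48°) = 152 m

152 m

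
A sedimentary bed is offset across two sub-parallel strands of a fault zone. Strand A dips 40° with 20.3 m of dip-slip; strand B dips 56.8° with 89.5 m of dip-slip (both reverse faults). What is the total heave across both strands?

64.6 m

heave_A = 20.3 × cos(40°) = 15.55 m
heave_B = 89.5 × cos(56.8°) = 49.01 m
total = 15.55 + 49.01 = 64.6 m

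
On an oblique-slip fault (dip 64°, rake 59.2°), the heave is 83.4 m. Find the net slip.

dip-slip = heave / cos(dip) = 83.4 / cos(64°) = 190.2 m
net slip = dip-slip / sin(rake) = 190.2 / sin(59.2°) = 221 m

221 m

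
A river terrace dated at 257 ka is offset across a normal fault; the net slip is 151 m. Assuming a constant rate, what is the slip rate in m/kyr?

rate = 151 m / 257 ka = 0.000588 m/yr = 0.588 m/kyr

0.588 m/kyr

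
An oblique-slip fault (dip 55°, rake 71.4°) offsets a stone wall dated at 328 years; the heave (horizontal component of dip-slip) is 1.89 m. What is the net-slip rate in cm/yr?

dip-slip = heave / cos(dip) = 1.89 / cos(55°) = 3.295 m
net slip = dip-slip / sin(rake) = 3.295 / sin(71.4°) = 3.477 m
rate = 3.477 m / 328 years = 0.0106 m/yr = 1.06 cm/yr

1.06 cm/yr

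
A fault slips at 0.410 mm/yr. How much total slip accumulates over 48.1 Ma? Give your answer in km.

slip = rate × time = 0.410 mm/yr × 48.1 Ma = 19700 m = 19.7 km

19.7 km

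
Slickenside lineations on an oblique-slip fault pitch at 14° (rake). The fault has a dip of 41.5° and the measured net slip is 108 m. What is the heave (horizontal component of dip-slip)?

dip-slip = net slip × sin(rake) = 108 m × sin(14°) = 26.13 m
heave = dip-slip × cos(dip) = 26.13 × cos(41.5°) = 19.6 m

19.6 m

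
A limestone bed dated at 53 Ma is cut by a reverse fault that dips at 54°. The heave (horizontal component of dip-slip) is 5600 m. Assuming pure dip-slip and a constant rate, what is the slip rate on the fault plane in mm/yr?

0.180 mm/yr

dip-slip = heave / cos(dip) = 5600 m / cos(54°) = 9527 m
rate = 9527 m / 53 Ma = 0.000180 m/yr = 0.180 mm/yr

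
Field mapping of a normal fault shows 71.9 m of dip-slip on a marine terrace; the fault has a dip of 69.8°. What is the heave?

heave = dip-slip × cos(dip) = 71.9 m × cos(69.8°) = 24.8 m

24.8 m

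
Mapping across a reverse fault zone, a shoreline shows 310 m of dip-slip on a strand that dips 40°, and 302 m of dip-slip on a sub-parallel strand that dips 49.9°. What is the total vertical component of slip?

throw_A = 310 × sin(40°) = 199.3 m
throw_B = 302 × sin(49.9°) = 231 m
total = 199.3 + 231 = 430 m

430 m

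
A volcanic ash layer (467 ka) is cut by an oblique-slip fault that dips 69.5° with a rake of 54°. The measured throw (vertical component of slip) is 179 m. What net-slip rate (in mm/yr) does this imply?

0.506 mm/yr

dip-slip = throw / sin(dip) = 179 / sin(69.5°) = 191.1 m
net slip = dip-slip / sin(rake) = 191.1 / sin(54°) = 236.2 m
rate = 236.2 m / 467 ka = 0.000506 m/yr = 0.506 mm/yr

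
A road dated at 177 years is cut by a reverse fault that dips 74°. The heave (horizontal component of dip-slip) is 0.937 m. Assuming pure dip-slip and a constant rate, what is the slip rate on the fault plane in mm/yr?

19.2 mm/yr

dip-slip = heave / cos(dip) = 0.937 m / cos(74°) = 3.399 m
rate = 3.399 m / 177 years = 0.0192 m/yr = 19.2 mm/yr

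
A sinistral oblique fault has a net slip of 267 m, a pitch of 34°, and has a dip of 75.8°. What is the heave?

dip-slip = net slip × sin(rake) = 267 m × sin(34°) = 149.3 m
heave = dip-slip × cos(dip) = 149.3 × cos(75.8°) = 36.6 m

36.6 m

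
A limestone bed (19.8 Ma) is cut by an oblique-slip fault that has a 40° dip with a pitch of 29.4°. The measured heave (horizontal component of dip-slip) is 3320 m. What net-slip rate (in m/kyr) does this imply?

dip-slip = heave / cos(dip) = 3320 / cos(40°) = 4334 m
net slip = dip-slip / sin(rake) = 4334 / sin(29.4°) = 8829 m
rate = 8829 m / 19.8 Ma = 0.000446 m/yr = 0.446 m/kyr

0.446 m/kyr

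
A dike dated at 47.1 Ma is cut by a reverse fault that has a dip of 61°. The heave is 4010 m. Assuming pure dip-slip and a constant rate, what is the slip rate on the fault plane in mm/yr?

dip-slip = heave / cos(dip) = 4010 m / cos(61°) = 8271 m
rate = 8271 m / 47.1 Ma = 0.000176 m/yr = 0.176 mm/yr

0.176 mm/yr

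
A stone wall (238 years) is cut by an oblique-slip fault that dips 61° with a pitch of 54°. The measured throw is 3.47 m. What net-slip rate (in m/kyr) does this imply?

20.6 m/kyr

dip-slip = throw / sin(dip) = 3.47 / sin(61°) = 3.967 m
net slip = dip-slip / sin(rake) = 3.967 / sin(54°) = 4.904 m
rate = 4.904 m / 238 years = 0.0206 m/yr = 20.6 m/kyr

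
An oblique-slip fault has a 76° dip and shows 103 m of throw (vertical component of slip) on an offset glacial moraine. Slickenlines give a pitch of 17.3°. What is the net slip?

357 m

dip-slip = throw / sin(dip) = 103 / sin(76°) = 106.2 m
net slip = dip-slip / sin(rake) = 106.2 / sin(17.3°) = 357 m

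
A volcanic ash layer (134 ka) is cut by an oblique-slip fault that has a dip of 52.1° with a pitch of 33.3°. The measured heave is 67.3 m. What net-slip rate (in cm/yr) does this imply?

0.149 cm/yr

dip-slip = heave / cos(dip) = 67.3 / cos(52.1°) = 109.6 m
net slip = dip-slip / sin(rake) = 109.6 / sin(33.3°) = 199.6 m
rate = 199.6 m / 134 ka = 0.00149 m/yr = 0.149 cm/yr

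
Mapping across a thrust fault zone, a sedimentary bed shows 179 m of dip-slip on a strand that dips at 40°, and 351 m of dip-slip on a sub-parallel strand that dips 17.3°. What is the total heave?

472 m

heave_A = 179 × cos(40°) = 137.1 m
heave_B = 351 × cos(17.3°) = 335.1 m
total = 137.1 + 335.1 = 472 m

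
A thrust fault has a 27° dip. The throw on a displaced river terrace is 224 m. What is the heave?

440 m

heave = throw / tan(dip) = 224 / tan(27°) = 440 m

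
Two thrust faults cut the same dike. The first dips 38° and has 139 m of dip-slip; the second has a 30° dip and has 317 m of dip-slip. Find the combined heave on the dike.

heave_A = 139 × cos(38°) = 109.5 m
heave_B = 317 × cos(30°) = 274.5 m
total = 109.5 + 274.5 = 384 m

384 m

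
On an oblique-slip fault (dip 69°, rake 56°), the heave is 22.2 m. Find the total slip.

74.7 m

dip-slip = heave / cos(dip) = 22.2 / cos(69°) = 61.95 m
net slip = dip-slip / sin(rake) = 61.95 / sin(56°) = 74.7 m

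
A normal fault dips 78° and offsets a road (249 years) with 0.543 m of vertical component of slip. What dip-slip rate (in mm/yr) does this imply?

dip-slip = throw / sin(dip) = 0.543 m / sin(78°) = 0.5551 m
rate = 0.5551 m / 249 years = 0.00223 m/yr = 2.23 mm/yr

2.23 mm/yr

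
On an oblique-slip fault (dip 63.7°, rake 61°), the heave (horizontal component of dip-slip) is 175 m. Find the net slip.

dip-slip = heave / cos(dip) = 175 / cos(63.7°) = 395 m
net slip = dip-slip / sin(rake) = 395 / sin(61°) = 452 m

452 m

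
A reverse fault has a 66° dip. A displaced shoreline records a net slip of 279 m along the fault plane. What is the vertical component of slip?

255 m

throw = dip-slip × sin(dip) = 279 m × sin(66°) = 255 m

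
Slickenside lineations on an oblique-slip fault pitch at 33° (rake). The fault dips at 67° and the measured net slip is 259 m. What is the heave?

dip-slip = net slip × sin(rake) = 259 m × sin(33°) = 141.1 m
heave = dip-slip × cos(dip) = 141.1 × cos(67°) = 55.1 m

55.1 m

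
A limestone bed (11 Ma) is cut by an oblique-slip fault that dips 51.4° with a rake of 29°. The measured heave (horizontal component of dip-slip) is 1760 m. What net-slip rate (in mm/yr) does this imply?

0.529 mm/yr

dip-slip = heave / cos(dip) = 1760 / cos(51.4°) = 2821 m
net slip = dip-slip / sin(rake) = 2821 / sin(29°) = 5819 m
rate = 5819 m / 11 Ma = 0.000529 m/yr = 0.529 mm/yr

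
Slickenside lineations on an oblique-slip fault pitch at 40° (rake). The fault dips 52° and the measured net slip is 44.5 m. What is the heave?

17.6 m

dip-slip = net slip × sin(rake) = 44.5 m × sin(40°) = 28.60 m
heave = dip-slip × cos(dip) = 28.60 × cos(52°) = 17.6 m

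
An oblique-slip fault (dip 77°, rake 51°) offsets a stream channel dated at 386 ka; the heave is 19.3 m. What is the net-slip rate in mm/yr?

0.286 mm/yr

dip-slip = heave / cos(dip) = 19.3 / cos(77°) = 85.80 m
net slip = dip-slip / sin(rake) = 85.80 / sin(51°) = 110.4 m
rate = 110.4 m / 386 ka = 0.000286 m/yr = 0.286 mm/yr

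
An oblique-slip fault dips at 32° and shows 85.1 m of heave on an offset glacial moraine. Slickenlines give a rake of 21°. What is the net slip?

280 m

dip-slip = heave / cos(dip) = 85.1 / cos(32°) = 100.3 m
net slip = dip-slip / sin(rake) = 100.3 / sin(21°) = 280 m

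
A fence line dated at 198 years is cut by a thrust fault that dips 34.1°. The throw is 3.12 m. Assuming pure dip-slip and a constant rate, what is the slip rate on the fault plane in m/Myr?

dip-slip = throw / sin(dip) = 3.12 m / sin(34.1°) = 5.565 m
rate = 5.565 m / 198 years = 0.0281 m/yr = 28100 m/Myr

28100 m/Myr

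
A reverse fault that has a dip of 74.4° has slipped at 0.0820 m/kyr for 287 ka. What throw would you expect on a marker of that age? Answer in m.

22.7 m

dip-slip = rate × time = 0.0820 m/kyr × 287 ka = 23.53 m
throw = dip-slip × sin(dip) = 23.53 × sin(74.4°) = 22.7 m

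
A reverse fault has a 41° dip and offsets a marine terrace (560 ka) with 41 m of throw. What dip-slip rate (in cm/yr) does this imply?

0.0112 cm/yr

dip-slip = throw / sin(dip) = 41 m / sin(41°) = 62.49 m
rate = 62.49 m / 560 ka = 0.000112 m/yr = 0.0112 cm/yr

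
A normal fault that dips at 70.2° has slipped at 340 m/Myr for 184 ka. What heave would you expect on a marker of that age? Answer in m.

21.2 m

dip-slip = rate × time = 340 m/Myr × 184 ka = 62.56 m
heave = dip-slip × cos(dip) = 62.56 × cos(70.2°) = 21.2 m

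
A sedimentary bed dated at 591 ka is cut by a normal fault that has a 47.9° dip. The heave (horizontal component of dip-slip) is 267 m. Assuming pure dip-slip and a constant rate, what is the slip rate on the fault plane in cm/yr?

0.0674 cm/yr

dip-slip = heave / cos(dip) = 267 m / cos(47.9°) = 398.3 m
rate = 398.3 m / 591 ka = 0.000674 m/yr = 0.0674 cm/yr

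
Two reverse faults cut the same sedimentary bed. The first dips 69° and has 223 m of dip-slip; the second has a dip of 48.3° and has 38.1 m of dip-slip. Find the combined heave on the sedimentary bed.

105 m

heave_A = 223 × cos(69°) = 79.92 m
heave_B = 38.1 × cos(48.3°) = 25.35 m
total = 79.92 + 25.35 = 105 m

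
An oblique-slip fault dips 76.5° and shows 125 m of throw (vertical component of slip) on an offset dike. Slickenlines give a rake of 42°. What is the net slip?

dip-slip = throw / sin(dip) = 125 / sin(76.5°) = 128.6 m
net slip = dip-slip / sin(rake) = 128.6 / sin(42°) = 192 m

192 m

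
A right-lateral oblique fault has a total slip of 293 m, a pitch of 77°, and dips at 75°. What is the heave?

73.9 m

dip-slip = net slip × sin(rake) = 293 m × sin(77°) = 285.5 m
heave = dip-slip × cos(dip) = 285.5 × cos(75°) = 73.9 m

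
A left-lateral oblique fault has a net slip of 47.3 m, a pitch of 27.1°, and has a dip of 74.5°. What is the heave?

dip-slip = net slip × sin(rake) = 47.3 m × sin(27.1°) = 21.55 m
heave = dip-slip × cos(dip) = 21.55 × cos(74.5°) = 5.76 m

5.76 m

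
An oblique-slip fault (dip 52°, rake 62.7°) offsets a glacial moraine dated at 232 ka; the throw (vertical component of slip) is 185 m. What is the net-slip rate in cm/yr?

dip-slip = throw / sin(dip) = 185 / sin(52°) = 234.8 m
net slip = dip-slip / sin(rake) = 234.8 / sin(62.7°) = 264.2 m
rate = 264.2 m / 232 ka = 0.00114 m/yr = 0.114 cm/yr

0.114 cm/yr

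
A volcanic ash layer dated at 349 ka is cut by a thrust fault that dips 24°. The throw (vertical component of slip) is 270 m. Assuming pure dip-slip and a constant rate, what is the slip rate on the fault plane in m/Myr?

dip-slip = throw / sin(dip) = 270 m / sin(24°) = 663.8 m
rate = 663.8 m / 349 ka = 0.00190 m/yr = 1900 m/Myr

1900 m/Myr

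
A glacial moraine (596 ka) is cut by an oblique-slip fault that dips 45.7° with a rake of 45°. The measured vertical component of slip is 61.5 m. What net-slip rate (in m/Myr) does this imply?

dip-slip = throw / sin(dip) = 61.5 / sin(45.7°) = 85.93 m
net slip = dip-slip / sin(rake) = 85.93 / sin(45°) = 121.5 m
rate = 121.5 m / 596 ka = 0.000204 m/yr = 204 m/Myr

204 m/Myr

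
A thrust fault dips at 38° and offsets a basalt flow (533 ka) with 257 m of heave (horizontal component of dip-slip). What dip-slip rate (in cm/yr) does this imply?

0.0612 cm/yr

dip-slip = heave / cos(dip) = 257 m / cos(38°) = 326.1 m
rate = 326.1 m / 533 ka = 0.000612 m/yr = 0.0612 cm/yr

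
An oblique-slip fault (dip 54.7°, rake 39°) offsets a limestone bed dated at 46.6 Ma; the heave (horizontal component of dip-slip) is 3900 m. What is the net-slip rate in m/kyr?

0.230 m/kyr

dip-slip = heave / cos(dip) = 3900 / cos(54.7°) = 6749 m
net slip = dip-slip / sin(rake) = 6749 / sin(39°) = 10720 m
rate = 10720 m / 46.6 Ma = 0.000230 m/yr = 0.230 m/kyr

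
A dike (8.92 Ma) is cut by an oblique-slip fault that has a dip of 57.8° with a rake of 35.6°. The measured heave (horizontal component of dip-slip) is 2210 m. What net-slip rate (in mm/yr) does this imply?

0.799 mm/yr

dip-slip = heave / cos(dip) = 2210 / cos(57.8°) = 4147 m
net slip = dip-slip / sin(rake) = 4147 / sin(35.6°) = 7124 m
rate = 7124 m / 8.92 Ma = 0.000799 m/yr = 0.799 mm/yr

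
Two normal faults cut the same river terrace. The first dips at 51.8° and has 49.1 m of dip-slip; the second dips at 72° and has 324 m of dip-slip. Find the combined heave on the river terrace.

heave_A = 49.1 × cos(51.8°) = 30.36 m
heave_B = 324 × cos(72°) = 100.1 m
total = 30.36 + 100.1 = 130 m

130 m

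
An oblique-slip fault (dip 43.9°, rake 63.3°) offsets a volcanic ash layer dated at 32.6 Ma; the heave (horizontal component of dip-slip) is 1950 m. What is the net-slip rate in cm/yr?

dip-slip = heave / cos(dip) = 1950 / cos(43.9°) = 2706 m
net slip = dip-slip / sin(rake) = 2706 / sin(63.3°) = 3029 m
rate = 3029 m / 32.6 Ma = 0.0000929 m/yr = 0.00929 cm/yr

0.00929 cm/yr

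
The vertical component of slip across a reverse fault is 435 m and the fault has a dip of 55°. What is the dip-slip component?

531 m

dip-slip = throw / sin(dip) = 435 / sin(55°) = 531 m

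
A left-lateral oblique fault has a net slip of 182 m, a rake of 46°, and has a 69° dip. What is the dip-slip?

dip-slip = net slip × sin(rake) = 182 m × sin(46°) = 131 m

131 m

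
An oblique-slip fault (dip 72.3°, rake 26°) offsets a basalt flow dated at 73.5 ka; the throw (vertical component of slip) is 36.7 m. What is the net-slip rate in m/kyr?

1.20 m/kyr

dip-slip = throw / sin(dip) = 36.7 / sin(72.3°) = 38.52 m
net slip = dip-slip / sin(rake) = 38.52 / sin(26°) = 87.88 m
rate = 87.88 m / 73.5 ka = 0.00120 m/yr = 1.20 m/kyr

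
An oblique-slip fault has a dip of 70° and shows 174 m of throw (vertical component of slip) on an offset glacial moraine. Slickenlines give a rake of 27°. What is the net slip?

dip-slip = throw / sin(dip) = 174 / sin(70°) = 185.2 m
net slip = dip-slip / sin(rake) = 185.2 / sin(27°) = 408 m

408 m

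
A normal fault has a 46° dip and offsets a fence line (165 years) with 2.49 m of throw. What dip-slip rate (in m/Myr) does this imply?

21000 m/Myr

dip-slip = throw / sin(dip) = 2.49 m / sin(46°) = 3.462 m
rate = 3.462 m / 165 years = 0.0210 m/yr = 21000 m/Myr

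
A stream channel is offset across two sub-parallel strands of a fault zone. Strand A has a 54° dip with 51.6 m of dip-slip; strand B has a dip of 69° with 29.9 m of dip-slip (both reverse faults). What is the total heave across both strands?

41 m

heave_A = 51.6 × cos(54°) = 30.33 m
heave_B = 29.9 × cos(69°) = 10.72 m
total = 30.33 + 10.72 = 41 m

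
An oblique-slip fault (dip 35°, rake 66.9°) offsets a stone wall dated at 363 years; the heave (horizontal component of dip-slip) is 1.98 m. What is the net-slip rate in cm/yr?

0.724 cm/yr

dip-slip = heave / cos(dip) = 1.98 / cos(35°) = 2.417 m
net slip = dip-slip / sin(rake) = 2.417 / sin(66.9°) = 2.628 m
rate = 2.628 m / 363 years = 0.00724 m/yr = 0.724 cm/yr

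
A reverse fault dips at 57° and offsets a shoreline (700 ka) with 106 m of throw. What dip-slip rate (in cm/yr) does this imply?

dip-slip = throw / sin(dip) = 106 m / sin(57°) = 126.4 m
rate = 126.4 m / 700 ka = 0.000181 m/yr = 0.0181 cm/yr

0.0181 cm/yr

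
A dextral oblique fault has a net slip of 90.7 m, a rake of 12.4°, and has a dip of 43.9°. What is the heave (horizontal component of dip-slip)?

14 m

dip-slip = net slip × sin(rake) = 90.7 m × sin(12.4°) = 19.48 m
heave = dip-slip × cos(dip) = 19.48 × cos(43.9°) = 14 m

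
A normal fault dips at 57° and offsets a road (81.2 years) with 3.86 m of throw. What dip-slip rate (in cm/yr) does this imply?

5.67 cm/yr

dip-slip = throw / sin(dip) = 3.86 m / sin(57°) = 4.603 m
rate = 4.603 m / 81.2 years = 0.0567 m/yr = 5.67 cm/yr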